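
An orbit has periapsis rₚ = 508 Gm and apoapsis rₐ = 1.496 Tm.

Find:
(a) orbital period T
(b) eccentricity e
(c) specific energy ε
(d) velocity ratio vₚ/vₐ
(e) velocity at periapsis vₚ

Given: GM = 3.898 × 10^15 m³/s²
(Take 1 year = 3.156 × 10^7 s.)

Convert to SI: rₚ = 508 Gm = 5.08e+11 m; rₐ = 1.496 Tm = 1.496e+12 m.
(a) With a = (rₚ + rₐ)/2 = 1.002e+12 m, T = 2π √(a³/GM) = 2π √((1.002e+12)³/3.898e+15) s ≈ 1.009e+11 s
(b) e = (rₐ − rₚ)/(rₐ + rₚ) = (1.496e+12 − 5.08e+11)/(1.496e+12 + 5.08e+11) ≈ 0.493
(c) With a = (rₚ + rₐ)/2 = 1.002e+12 m, ε = −GM/(2a) = −3.898e+15/(2 · 1.002e+12) J/kg ≈ -1945 J/kg
(d) Conservation of angular momentum (rₚvₚ = rₐvₐ) gives vₚ/vₐ = rₐ/rₚ = 1.496e+12/5.08e+11 ≈ 2.945
(e) With a = (rₚ + rₐ)/2 = 1.002e+12 m, vₚ = √(GM (2/rₚ − 1/a)) = √(3.898e+15 · (2/5.08e+11 − 1/1.002e+12)) m/s ≈ 107 m/s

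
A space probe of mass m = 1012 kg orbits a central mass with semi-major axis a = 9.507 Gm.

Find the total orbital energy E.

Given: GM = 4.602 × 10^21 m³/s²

Convert to SI: a = 9.507 Gm = 9.507e+09 m.
E = −GMm / (2a).
E = −4.602e+21 · 1012 / (2 · 9.507e+09) J ≈ -2.449e+14 J = -244.9 TJ.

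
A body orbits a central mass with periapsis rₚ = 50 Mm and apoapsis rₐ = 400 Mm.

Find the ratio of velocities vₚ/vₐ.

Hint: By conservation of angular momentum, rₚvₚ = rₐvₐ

Convert to SI: rₚ = 50 Mm = 5e+07 m; rₐ = 400 Mm = 4e+08 m.
Conservation of angular momentum gives rₚvₚ = rₐvₐ, so vₚ/vₐ = rₐ/rₚ.
vₚ/vₐ = 4e+08 / 5e+07 ≈ 8.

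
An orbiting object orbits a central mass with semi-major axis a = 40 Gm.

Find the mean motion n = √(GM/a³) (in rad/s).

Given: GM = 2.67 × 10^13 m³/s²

Convert to SI: a = 40 Gm = 4e+10 m.
n = √(GM / a³).
n = √(2.67e+13 / (4e+10)³) rad/s ≈ 6.459e-10 rad/s.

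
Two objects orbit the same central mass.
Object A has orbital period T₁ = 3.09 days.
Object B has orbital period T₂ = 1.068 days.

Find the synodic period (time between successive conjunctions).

Convert to SI: T₁ = 3.09 days = 266976 s; T₂ = 1.068 days = 92275.2 s.
T_syn = |T₁ · T₂ / (T₁ − T₂)|.
T_syn = |266976 · 92275.2 / (266976 − 92275.2)| s ≈ 1.41e+05 s = 1.632 days.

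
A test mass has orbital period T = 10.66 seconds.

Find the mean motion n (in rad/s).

n = 2π / T.
n = 2π / 10.66 s ≈ 0.5894 rad/s.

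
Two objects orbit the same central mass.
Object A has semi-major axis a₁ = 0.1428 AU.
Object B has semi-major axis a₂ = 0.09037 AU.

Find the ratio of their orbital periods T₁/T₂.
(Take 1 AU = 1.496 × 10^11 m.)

Convert to SI: a₁ = 0.1428 AU = 2.13629e+10 m; a₂ = 0.09037 AU = 1.35194e+10 m.
From Kepler's third law, (T₁/T₂)² = (a₁/a₂)³, so T₁/T₂ = (a₁/a₂)^(3/2).
a₁/a₂ = 2.13629e+10 / 1.35194e+10 = 1.58017.
T₁/T₂ = (1.58017)^(3/2) ≈ 1.986.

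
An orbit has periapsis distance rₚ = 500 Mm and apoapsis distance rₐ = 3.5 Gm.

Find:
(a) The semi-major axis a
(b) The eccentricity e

Convert to SI: rₚ = 500 Mm = 5e+08 m; rₐ = 3.5 Gm = 3.5e+09 m.
(a) a = (rₚ + rₐ) / 2 = (5e+08 + 3.5e+09) / 2 ≈ 2e+09 m = 2 Gm.
(b) e = (rₐ − rₚ) / (rₐ + rₚ) = (3.5e+09 − 5e+08) / (3.5e+09 + 5e+08) ≈ 0.75.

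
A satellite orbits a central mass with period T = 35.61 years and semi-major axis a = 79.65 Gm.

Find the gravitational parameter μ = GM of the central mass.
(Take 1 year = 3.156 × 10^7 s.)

Convert to SI: T = 35.61 years = 1.12385e+09 s; a = 79.65 Gm = 7.965e+10 m.
GM = 4π² · a³ / T².
GM = 4π² · (7.965e+10)³ / (1.12385e+09)² m³/s² ≈ 1.579e+16 m³/s² = 1.579 × 10^16 m³/s².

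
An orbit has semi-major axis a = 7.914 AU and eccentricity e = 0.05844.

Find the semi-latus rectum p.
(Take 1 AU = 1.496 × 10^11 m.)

Convert to SI: a = 7.914 AU = 1.18393e+12 m.
p = a (1 − e²).
p = 1.18393e+12 · (1 − (0.05844)²) = 1.18393e+12 · 0.996585 ≈ 1.18e+12 m = 7.887 AU.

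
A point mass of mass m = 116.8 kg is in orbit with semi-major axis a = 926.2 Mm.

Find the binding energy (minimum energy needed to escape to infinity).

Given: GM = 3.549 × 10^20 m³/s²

Convert to SI: a = 926.2 Mm = 9.262e+08 m.
Total orbital energy is E = −GMm/(2a); binding energy is E_bind = −E = GMm/(2a).
E_bind = 3.549e+20 · 116.8 / (2 · 9.262e+08) J ≈ 2.238e+13 J = 22.38 TJ.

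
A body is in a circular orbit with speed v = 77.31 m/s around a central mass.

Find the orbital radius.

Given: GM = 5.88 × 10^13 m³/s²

For a circular orbit, v² = GM / r, so r = GM / v².
r = 5.88e+13 / (77.31)² m ≈ 9.838e+09 m = 9.838 Gm.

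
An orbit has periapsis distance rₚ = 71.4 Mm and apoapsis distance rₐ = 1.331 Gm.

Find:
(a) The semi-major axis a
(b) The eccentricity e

Convert to SI: rₚ = 71.4 Mm = 7.14e+07 m; rₐ = 1.331 Gm = 1.331e+09 m.
(a) a = (rₚ + rₐ) / 2 = (7.14e+07 + 1.331e+09) / 2 ≈ 7.012e+08 m = 701.2 Mm.
(b) e = (rₐ − rₚ) / (rₐ + rₚ) = (1.331e+09 − 7.14e+07) / (1.331e+09 + 7.14e+07) ≈ 0.8982.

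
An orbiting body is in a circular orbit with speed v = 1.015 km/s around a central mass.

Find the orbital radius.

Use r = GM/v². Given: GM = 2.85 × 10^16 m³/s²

Convert to SI: v = 1.015 km/s = 1015 m/s.
For a circular orbit, v² = GM / r, so r = GM / v².
r = 2.85e+16 / (1015)² m ≈ 2.766e+10 m = 27.66 Gm.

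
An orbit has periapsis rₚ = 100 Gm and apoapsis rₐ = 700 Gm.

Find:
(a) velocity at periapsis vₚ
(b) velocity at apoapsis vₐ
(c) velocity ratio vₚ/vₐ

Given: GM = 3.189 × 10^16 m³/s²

Convert to SI: rₚ = 100 Gm = 1e+11 m; rₐ = 700 Gm = 7e+11 m.
(a) With a = (rₚ + rₐ)/2 = 4e+11 m, vₚ = √(GM (2/rₚ − 1/a)) = √(3.189e+16 · (2/1e+11 − 1/4e+11)) m/s ≈ 747 m/s
(b) With a = (rₚ + rₐ)/2 = 4e+11 m, vₐ = √(GM (2/rₐ − 1/a)) = √(3.189e+16 · (2/7e+11 − 1/4e+11)) m/s ≈ 106.7 m/s
(c) Conservation of angular momentum (rₚvₚ = rₐvₐ) gives vₚ/vₐ = rₐ/rₚ = 7e+11/1e+11 ≈ 7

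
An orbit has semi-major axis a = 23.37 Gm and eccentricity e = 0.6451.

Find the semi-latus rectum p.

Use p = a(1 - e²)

Convert to SI: a = 23.37 Gm = 2.337e+10 m.
p = a (1 − e²).
p = 2.337e+10 · (1 − (0.6451)²) = 2.337e+10 · 0.583846 ≈ 1.364e+10 m = 13.64 Gm.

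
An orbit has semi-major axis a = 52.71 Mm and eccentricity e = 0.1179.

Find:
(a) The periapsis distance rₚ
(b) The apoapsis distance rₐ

Convert to SI: a = 52.71 Mm = 5.271e+07 m.
(a) rₚ = a(1 − e) = 5.271e+07 · (1 − 0.1179) = 5.271e+07 · 0.8821 ≈ 4.65e+07 m = 46.5 Mm.
(b) rₐ = a(1 + e) = 5.271e+07 · (1 + 0.1179) = 5.271e+07 · 1.1179 ≈ 5.892e+07 m = 58.92 Mm.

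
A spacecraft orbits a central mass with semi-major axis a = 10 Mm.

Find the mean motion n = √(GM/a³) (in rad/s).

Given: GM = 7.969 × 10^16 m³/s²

Convert to SI: a = 10 Mm = 1e+07 m.
n = √(GM / a³).
n = √(7.969e+16 / (1e+07)³) rad/s ≈ 0.008927 rad/s.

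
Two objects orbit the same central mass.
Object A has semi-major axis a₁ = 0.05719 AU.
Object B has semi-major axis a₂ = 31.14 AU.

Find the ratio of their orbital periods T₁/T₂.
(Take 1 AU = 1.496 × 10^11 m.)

Convert to SI: a₁ = 0.05719 AU = 8.55562e+09 m; a₂ = 31.14 AU = 4.65854e+12 m.
From Kepler's third law, (T₁/T₂)² = (a₁/a₂)³, so T₁/T₂ = (a₁/a₂)^(3/2).
a₁/a₂ = 8.55562e+09 / 4.65854e+12 = 0.00183654.
T₁/T₂ = (0.00183654)^(3/2) ≈ 7.87e-05.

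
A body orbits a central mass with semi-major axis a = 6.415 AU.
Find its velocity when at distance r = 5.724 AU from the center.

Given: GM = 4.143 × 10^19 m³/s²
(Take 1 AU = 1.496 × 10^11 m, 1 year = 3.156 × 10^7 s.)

Convert to SI: a = 6.415 AU = 9.59684e+11 m; r = 5.724 AU = 8.5631e+11 m.
Vis-viva: v = √(GM · (2/r − 1/a)).
2/r − 1/a = 2/8.5631e+11 − 1/9.59684e+11 = 1.29359e-12 m⁻¹.
v = √(4.143e+19 · 1.29359e-12) m/s ≈ 7321 m/s = 1.544 AU/year.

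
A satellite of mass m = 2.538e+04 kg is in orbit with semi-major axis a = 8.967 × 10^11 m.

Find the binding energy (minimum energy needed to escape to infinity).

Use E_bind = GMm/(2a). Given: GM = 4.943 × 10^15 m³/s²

Total orbital energy is E = −GMm/(2a); binding energy is E_bind = −E = GMm/(2a).
E_bind = 4.943e+15 · 2.538e+04 / (2 · 8.967e+11) J ≈ 6.995e+07 J = 69.95 MJ.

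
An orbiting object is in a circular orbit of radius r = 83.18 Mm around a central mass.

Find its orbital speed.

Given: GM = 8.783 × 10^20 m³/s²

Convert to SI: r = 83.18 Mm = 8.318e+07 m.
For a circular orbit, gravity supplies the centripetal force, so v = √(GM / r).
v = √(8.783e+20 / 8.318e+07) m/s ≈ 3.249e+06 m/s = 3249 km/s.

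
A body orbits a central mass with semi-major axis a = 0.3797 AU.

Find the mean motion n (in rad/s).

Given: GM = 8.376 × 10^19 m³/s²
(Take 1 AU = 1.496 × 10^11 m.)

Convert to SI: a = 0.3797 AU = 5.68031e+10 m.
n = √(GM / a³).
n = √(8.376e+19 / (5.68031e+10)³) rad/s ≈ 6.76e-07 rad/s.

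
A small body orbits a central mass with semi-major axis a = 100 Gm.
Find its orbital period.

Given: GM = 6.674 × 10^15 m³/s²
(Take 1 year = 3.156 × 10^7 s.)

Convert to SI: a = 100 Gm = 1e+11 m.
Kepler's third law: T = 2π √(a³ / GM).
Substituting a = 1e+11 m and GM = 6.674e+15 m³/s²:
T = 2π √((1e+11)³ / 6.674e+15) s
T ≈ 2.432e+09 s = 77.06 years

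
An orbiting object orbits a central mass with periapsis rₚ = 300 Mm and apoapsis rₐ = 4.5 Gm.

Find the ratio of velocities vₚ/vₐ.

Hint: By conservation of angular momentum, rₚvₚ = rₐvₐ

Convert to SI: rₚ = 300 Mm = 3e+08 m; rₐ = 4.5 Gm = 4.5e+09 m.
Conservation of angular momentum gives rₚvₚ = rₐvₐ, so vₚ/vₐ = rₐ/rₚ.
vₚ/vₐ = 4.5e+09 / 3e+08 ≈ 15.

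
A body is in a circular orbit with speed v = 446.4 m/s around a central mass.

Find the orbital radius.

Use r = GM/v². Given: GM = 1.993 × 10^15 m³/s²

For a circular orbit, v² = GM / r, so r = GM / v².
r = 1.993e+15 / (446.4)² m ≈ 1e+10 m = 10 Gm.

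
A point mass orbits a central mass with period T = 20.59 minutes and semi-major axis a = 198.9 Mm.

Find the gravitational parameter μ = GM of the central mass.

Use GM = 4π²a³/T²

Convert to SI: T = 20.59 minutes = 1235.4 s; a = 198.9 Mm = 1.989e+08 m.
GM = 4π² · a³ / T².
GM = 4π² · (1.989e+08)³ / (1235.4)² m³/s² ≈ 2.035e+20 m³/s² = 2.035 × 10^20 m³/s².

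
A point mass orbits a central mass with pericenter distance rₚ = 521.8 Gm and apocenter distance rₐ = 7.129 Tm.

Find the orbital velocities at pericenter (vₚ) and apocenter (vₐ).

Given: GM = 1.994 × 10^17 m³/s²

Convert to SI: rₚ = 521.8 Gm = 5.218e+11 m; rₐ = 7.129 Tm = 7.129e+12 m.
Use the vis-viva equation v² = GM(2/r − 1/a) with a = (rₚ + rₐ)/2 = (5.218e+11 + 7.129e+12)/2 = 3.8254e+12 m.
vₚ = √(GM · (2/rₚ − 1/a)) = √(1.994e+17 · (2/5.218e+11 − 1/3.8254e+12)) m/s ≈ 843.9 m/s = 843.9 m/s.
vₐ = √(GM · (2/rₐ − 1/a)) = √(1.994e+17 · (2/7.129e+12 − 1/3.8254e+12)) m/s ≈ 61.77 m/s = 61.77 m/s.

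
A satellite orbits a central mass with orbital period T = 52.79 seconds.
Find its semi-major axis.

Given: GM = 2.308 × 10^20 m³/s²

Invert Kepler's third law: a = (GM · T² / (4π²))^(1/3).
Substituting T = 52.79 s and GM = 2.308e+20 m³/s²:
a = (2.308e+20 · (52.79)² / (4π²))^(1/3) m
a ≈ 2.535e+07 m = 25.35 Mm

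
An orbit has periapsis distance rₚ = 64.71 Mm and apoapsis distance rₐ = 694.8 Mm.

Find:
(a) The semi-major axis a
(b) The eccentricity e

Convert to SI: rₚ = 64.71 Mm = 6.471e+07 m; rₐ = 694.8 Mm = 6.948e+08 m.
(a) a = (rₚ + rₐ) / 2 = (6.471e+07 + 6.948e+08) / 2 ≈ 3.798e+08 m = 379.8 Mm.
(b) e = (rₐ − rₚ) / (rₐ + rₚ) = (6.948e+08 − 6.471e+07) / (6.948e+08 + 6.471e+07) ≈ 0.8296.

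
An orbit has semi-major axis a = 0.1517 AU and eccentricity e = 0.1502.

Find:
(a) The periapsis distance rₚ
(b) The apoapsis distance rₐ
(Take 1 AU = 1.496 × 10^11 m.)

Convert to SI: a = 0.1517 AU = 2.26943e+10 m.
(a) rₚ = a(1 − e) = 2.26943e+10 · (1 − 0.1502) = 2.26943e+10 · 0.8498 ≈ 1.929e+10 m = 0.1289 AU.
(b) rₐ = a(1 + e) = 2.26943e+10 · (1 + 0.1502) = 2.26943e+10 · 1.1502 ≈ 2.61e+10 m = 0.1745 AU.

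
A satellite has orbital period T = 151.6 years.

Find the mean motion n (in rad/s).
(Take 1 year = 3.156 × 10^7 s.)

Convert to SI: T = 151.6 years = 4.7845e+09 s.
n = 2π / T.
n = 2π / 4.7845e+09 s ≈ 1.313e-09 rad/s.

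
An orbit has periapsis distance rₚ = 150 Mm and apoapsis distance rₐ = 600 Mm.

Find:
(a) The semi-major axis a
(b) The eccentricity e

Convert to SI: rₚ = 150 Mm = 1.5e+08 m; rₐ = 600 Mm = 6e+08 m.
(a) a = (rₚ + rₐ) / 2 = (1.5e+08 + 6e+08) / 2 ≈ 3.75e+08 m = 375 Mm.
(b) e = (rₐ − rₚ) / (rₐ + rₚ) = (6e+08 − 1.5e+08) / (6e+08 + 1.5e+08) ≈ 0.6.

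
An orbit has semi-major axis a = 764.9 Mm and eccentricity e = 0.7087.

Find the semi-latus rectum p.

Convert to SI: a = 764.9 Mm = 7.649e+08 m.
p = a (1 − e²).
p = 7.649e+08 · (1 − (0.7087)²) = 7.649e+08 · 0.497744 ≈ 3.807e+08 m = 380.7 Mm.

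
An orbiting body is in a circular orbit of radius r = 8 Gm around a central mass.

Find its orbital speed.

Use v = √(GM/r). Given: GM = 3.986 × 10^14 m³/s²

Convert to SI: r = 8 Gm = 8e+09 m.
For a circular orbit, gravity supplies the centripetal force, so v = √(GM / r).
v = √(3.986e+14 / 8e+09) m/s ≈ 223.2 m/s = 223.2 m/s.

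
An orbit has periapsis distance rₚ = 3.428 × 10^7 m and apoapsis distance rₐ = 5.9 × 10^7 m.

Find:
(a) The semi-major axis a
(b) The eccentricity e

(a) a = (rₚ + rₐ) / 2 = (3.428e+07 + 5.9e+07) / 2 ≈ 4.664e+07 m = 4.664 × 10^7 m.
(b) e = (rₐ − rₚ) / (rₐ + rₚ) = (5.9e+07 − 3.428e+07) / (5.9e+07 + 3.428e+07) ≈ 0.265.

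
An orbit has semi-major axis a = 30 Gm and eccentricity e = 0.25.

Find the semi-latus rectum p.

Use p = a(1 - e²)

Convert to SI: a = 30 Gm = 3e+10 m.
p = a (1 − e²).
p = 3e+10 · (1 − (0.25)²) = 3e+10 · 0.9375 ≈ 2.812e+10 m = 28.12 Gm.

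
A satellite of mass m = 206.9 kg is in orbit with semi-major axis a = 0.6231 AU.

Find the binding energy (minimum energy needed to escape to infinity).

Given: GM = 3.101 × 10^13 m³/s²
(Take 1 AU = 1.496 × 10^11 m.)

Convert to SI: a = 0.6231 AU = 9.32158e+10 m.
Total orbital energy is E = −GMm/(2a); binding energy is E_bind = −E = GMm/(2a).
E_bind = 3.101e+13 · 206.9 / (2 · 9.32158e+10) J ≈ 3.441e+04 J = 34.41 kJ.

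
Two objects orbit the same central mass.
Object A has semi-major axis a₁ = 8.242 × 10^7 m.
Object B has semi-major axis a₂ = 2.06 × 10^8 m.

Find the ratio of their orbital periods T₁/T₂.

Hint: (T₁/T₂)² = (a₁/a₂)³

From Kepler's third law, (T₁/T₂)² = (a₁/a₂)³, so T₁/T₂ = (a₁/a₂)^(3/2).
a₁/a₂ = 8.242e+07 / 2.06e+08 = 0.400097.
T₁/T₂ = (0.400097)^(3/2) ≈ 0.2531.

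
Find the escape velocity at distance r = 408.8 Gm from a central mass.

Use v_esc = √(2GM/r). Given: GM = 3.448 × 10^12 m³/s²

Convert to SI: r = 408.8 Gm = 4.088e+11 m.
Escape velocity comes from setting total energy to zero: ½v² − GM/r = 0 ⇒ v_esc = √(2GM / r).
v_esc = √(2 · 3.448e+12 / 4.088e+11) m/s ≈ 4.107 m/s = 4.107 m/s.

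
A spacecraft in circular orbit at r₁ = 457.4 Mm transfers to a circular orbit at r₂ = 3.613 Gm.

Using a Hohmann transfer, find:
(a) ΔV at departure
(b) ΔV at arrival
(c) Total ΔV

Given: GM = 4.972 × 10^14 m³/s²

Convert to SI: r₁ = 457.4 Mm = 4.574e+08 m; r₂ = 3.613 Gm = 3.613e+09 m.
Transfer semi-major axis: a_t = (r₁ + r₂)/2 = (4.574e+08 + 3.613e+09)/2 = 2.0352e+09 m.
Circular speeds: v₁ = √(GM/r₁) = 1042.6 m/s, v₂ = √(GM/r₂) = 370.964 m/s.
Transfer speeds (vis-viva v² = GM(2/r − 1/a_t)): v₁ᵗ = 1389.15 m/s, v₂ᵗ = 175.864 m/s.
(a) ΔV₁ = |v₁ᵗ − v₁| ≈ 346.5 m/s = 346.5 m/s.
(b) ΔV₂ = |v₂ − v₂ᵗ| ≈ 195.1 m/s = 195.1 m/s.
(c) ΔV_total = ΔV₁ + ΔV₂ ≈ 541.6 m/s = 541.6 m/s.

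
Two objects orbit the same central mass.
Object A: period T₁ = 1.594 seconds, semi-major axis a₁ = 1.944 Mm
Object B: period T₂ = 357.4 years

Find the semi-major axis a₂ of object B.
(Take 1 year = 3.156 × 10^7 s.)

Convert to SI: a₁ = 1.944 Mm = 1.944e+06 m; T₂ = 357.4 years = 1.12795e+10 s.
Kepler's third law: (T₁/T₂)² = (a₁/a₂)³ ⇒ a₂ = a₁ · (T₂/T₁)^(2/3).
T₂/T₁ = 1.12795e+10 / 1.594 = 7.07625e+09.
a₂ = 1.944e+06 · (7.07625e+09)^(2/3) m ≈ 7.165e+12 m = 7.165 Tm.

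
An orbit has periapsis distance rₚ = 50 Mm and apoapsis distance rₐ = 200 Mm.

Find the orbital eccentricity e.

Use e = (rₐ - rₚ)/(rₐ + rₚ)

Convert to SI: rₚ = 50 Mm = 5e+07 m; rₐ = 200 Mm = 2e+08 m.
e = (rₐ − rₚ) / (rₐ + rₚ).
e = (2e+08 − 5e+07) / (2e+08 + 5e+07) = 1.5e+08 / 2.5e+08 ≈ 0.6.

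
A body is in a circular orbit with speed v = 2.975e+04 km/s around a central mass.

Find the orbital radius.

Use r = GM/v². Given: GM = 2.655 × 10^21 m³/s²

Convert to SI: v = 2.975e+04 km/s = 2.975e+07 m/s.
For a circular orbit, v² = GM / r, so r = GM / v².
r = 2.655e+21 / (2.975e+07)² m ≈ 3e+06 m = 3 Mm.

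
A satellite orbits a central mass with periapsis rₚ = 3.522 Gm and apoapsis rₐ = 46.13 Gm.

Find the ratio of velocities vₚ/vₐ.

Convert to SI: rₚ = 3.522 Gm = 3.522e+09 m; rₐ = 46.13 Gm = 4.613e+10 m.
Conservation of angular momentum gives rₚvₚ = rₐvₐ, so vₚ/vₐ = rₐ/rₚ.
vₚ/vₐ = 4.613e+10 / 3.522e+09 ≈ 13.1.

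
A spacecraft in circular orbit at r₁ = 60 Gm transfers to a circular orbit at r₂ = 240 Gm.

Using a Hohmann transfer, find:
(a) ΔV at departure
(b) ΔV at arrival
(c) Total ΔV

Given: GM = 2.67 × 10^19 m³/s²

Convert to SI: r₁ = 60 Gm = 6e+10 m; r₂ = 240 Gm = 2.4e+11 m.
Transfer semi-major axis: a_t = (r₁ + r₂)/2 = (6e+10 + 2.4e+11)/2 = 1.5e+11 m.
Circular speeds: v₁ = √(GM/r₁) = 21095 m/s, v₂ = √(GM/r₂) = 10547.5 m/s.
Transfer speeds (vis-viva v² = GM(2/r − 1/a_t)): v₁ᵗ = 26683.3 m/s, v₂ᵗ = 6670.83 m/s.
(a) ΔV₁ = |v₁ᵗ − v₁| ≈ 5588 m/s = 5.588 km/s.
(b) ΔV₂ = |v₂ − v₂ᵗ| ≈ 3877 m/s = 3.877 km/s.
(c) ΔV_total = ΔV₁ + ΔV₂ ≈ 9465 m/s = 9.465 km/s.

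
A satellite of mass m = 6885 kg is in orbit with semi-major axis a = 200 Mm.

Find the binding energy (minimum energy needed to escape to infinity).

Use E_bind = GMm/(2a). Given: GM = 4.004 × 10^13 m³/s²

Convert to SI: a = 200 Mm = 2e+08 m.
Total orbital energy is E = −GMm/(2a); binding energy is E_bind = −E = GMm/(2a).
E_bind = 4.004e+13 · 6885 / (2 · 2e+08) J ≈ 6.892e+08 J = 689.2 MJ.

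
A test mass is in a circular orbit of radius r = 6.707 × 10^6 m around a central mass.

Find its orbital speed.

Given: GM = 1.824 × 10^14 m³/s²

For a circular orbit, gravity supplies the centripetal force, so v = √(GM / r).
v = √(1.824e+14 / 6.707e+06) m/s ≈ 5215 m/s = 5.215 km/s.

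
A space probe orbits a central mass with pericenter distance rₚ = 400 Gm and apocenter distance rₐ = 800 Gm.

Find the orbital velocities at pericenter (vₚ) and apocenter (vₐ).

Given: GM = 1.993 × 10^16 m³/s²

Convert to SI: rₚ = 400 Gm = 4e+11 m; rₐ = 800 Gm = 8e+11 m.
Use the vis-viva equation v² = GM(2/r − 1/a) with a = (rₚ + rₐ)/2 = (4e+11 + 8e+11)/2 = 6e+11 m.
vₚ = √(GM · (2/rₚ − 1/a)) = √(1.993e+16 · (2/4e+11 − 1/6e+11)) m/s ≈ 257.7 m/s = 257.7 m/s.
vₐ = √(GM · (2/rₐ − 1/a)) = √(1.993e+16 · (2/8e+11 − 1/6e+11)) m/s ≈ 128.9 m/s = 128.9 m/s.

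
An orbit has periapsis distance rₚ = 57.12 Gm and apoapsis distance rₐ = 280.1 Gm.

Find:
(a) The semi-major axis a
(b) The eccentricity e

Convert to SI: rₚ = 57.12 Gm = 5.712e+10 m; rₐ = 280.1 Gm = 2.801e+11 m.
(a) a = (rₚ + rₐ) / 2 = (5.712e+10 + 2.801e+11) / 2 ≈ 1.686e+11 m = 168.6 Gm.
(b) e = (rₐ − rₚ) / (rₐ + rₚ) = (2.801e+11 − 5.712e+10) / (2.801e+11 + 5.712e+10) ≈ 0.6612.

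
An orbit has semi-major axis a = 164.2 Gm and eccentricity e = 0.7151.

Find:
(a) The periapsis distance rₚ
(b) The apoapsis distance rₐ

Convert to SI: a = 164.2 Gm = 1.642e+11 m.
(a) rₚ = a(1 − e) = 1.642e+11 · (1 − 0.7151) = 1.642e+11 · 0.2849 ≈ 4.678e+10 m = 46.78 Gm.
(b) rₐ = a(1 + e) = 1.642e+11 · (1 + 0.7151) = 1.642e+11 · 1.7151 ≈ 2.816e+11 m = 281.6 Gm.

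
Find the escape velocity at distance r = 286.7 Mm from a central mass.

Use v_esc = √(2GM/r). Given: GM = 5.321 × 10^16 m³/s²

Convert to SI: r = 286.7 Mm = 2.867e+08 m.
Escape velocity comes from setting total energy to zero: ½v² − GM/r = 0 ⇒ v_esc = √(2GM / r).
v_esc = √(2 · 5.321e+16 / 2.867e+08) m/s ≈ 1.927e+04 m/s = 19.27 km/s.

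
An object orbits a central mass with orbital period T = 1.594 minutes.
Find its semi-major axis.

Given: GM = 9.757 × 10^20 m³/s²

Convert to SI: T = 1.594 minutes = 95.64 s.
Invert Kepler's third law: a = (GM · T² / (4π²))^(1/3).
Substituting T = 95.64 s and GM = 9.757e+20 m³/s²:
a = (9.757e+20 · (95.64)² / (4π²))^(1/3) m
a ≈ 6.092e+07 m = 60.92 Mm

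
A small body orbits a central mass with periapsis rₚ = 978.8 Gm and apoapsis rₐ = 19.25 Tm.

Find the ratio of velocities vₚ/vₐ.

Convert to SI: rₚ = 978.8 Gm = 9.788e+11 m; rₐ = 19.25 Tm = 1.925e+13 m.
Conservation of angular momentum gives rₚvₚ = rₐvₐ, so vₚ/vₐ = rₐ/rₚ.
vₚ/vₐ = 1.925e+13 / 9.788e+11 ≈ 19.67.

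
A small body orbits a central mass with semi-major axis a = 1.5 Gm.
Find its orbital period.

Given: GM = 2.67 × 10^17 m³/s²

Convert to SI: a = 1.5 Gm = 1.5e+09 m.
Kepler's third law: T = 2π √(a³ / GM).
Substituting a = 1.5e+09 m and GM = 2.67e+17 m³/s²:
T = 2π √((1.5e+09)³ / 2.67e+17) s
T ≈ 7.064e+05 s = 8.176 days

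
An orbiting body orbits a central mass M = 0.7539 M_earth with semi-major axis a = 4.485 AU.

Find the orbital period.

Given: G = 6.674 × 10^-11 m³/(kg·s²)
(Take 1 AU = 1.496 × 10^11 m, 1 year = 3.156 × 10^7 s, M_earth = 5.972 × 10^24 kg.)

Convert to SI: a = 4.485 AU = 6.70956e+11 m; M = 0.7539 M_earth = 4.50229e+24 kg.
GM = G · M = 6.674e-11 · 4.50229e+24 = 3.00483e+14 m³/s².
Kepler's third law: T = 2π √(a³ / GM).
Substituting a = 6.70956e+11 m and GM = 3.00483e+14 m³/s²:
T = 2π √((6.70956e+11)³ / 3.00483e+14) s
T ≈ 1.992e+11 s = 6312 years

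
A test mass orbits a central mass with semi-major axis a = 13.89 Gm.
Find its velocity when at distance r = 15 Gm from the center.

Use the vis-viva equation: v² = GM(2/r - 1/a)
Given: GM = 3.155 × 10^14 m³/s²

Convert to SI: a = 13.89 Gm = 1.389e+10 m; r = 15 Gm = 1.5e+10 m.
Vis-viva: v = √(GM · (2/r − 1/a)).
2/r − 1/a = 2/1.5e+10 − 1/1.389e+10 = 6.13391e-11 m⁻¹.
v = √(3.155e+14 · 6.13391e-11) m/s ≈ 139.1 m/s = 139.1 m/s.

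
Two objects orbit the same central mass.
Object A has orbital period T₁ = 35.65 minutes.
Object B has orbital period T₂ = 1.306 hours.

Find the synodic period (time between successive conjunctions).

Convert to SI: T₁ = 35.65 minutes = 2139 s; T₂ = 1.306 hours = 4701.6 s.
T_syn = |T₁ · T₂ / (T₁ − T₂)|.
T_syn = |2139 · 4701.6 / (2139 − 4701.6)| s ≈ 3924 s = 1.09 hours.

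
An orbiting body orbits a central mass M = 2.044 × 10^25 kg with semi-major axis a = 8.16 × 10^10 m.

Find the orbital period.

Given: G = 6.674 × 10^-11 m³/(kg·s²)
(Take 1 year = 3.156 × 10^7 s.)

GM = G · M = 6.674e-11 · 2.044e+25 = 1.36417e+15 m³/s².
Kepler's third law: T = 2π √(a³ / GM).
Substituting a = 8.16e+10 m and GM = 1.36417e+15 m³/s²:
T = 2π √((8.16e+10)³ / 1.36417e+15) s
T ≈ 3.965e+09 s = 125.6 years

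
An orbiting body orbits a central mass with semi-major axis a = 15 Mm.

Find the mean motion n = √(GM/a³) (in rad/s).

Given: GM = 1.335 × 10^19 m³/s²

Convert to SI: a = 15 Mm = 1.5e+07 m.
n = √(GM / a³).
n = √(1.335e+19 / (1.5e+07)³) rad/s ≈ 0.06289 rad/s.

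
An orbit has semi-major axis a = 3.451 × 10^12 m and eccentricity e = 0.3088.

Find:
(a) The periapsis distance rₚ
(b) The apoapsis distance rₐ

(a) rₚ = a(1 − e) = 3.451e+12 · (1 − 0.3088) = 3.451e+12 · 0.6912 ≈ 2.385e+12 m = 2.385 × 10^12 m.
(b) rₐ = a(1 + e) = 3.451e+12 · (1 + 0.3088) = 3.451e+12 · 1.3088 ≈ 4.517e+12 m = 4.517 × 10^12 m.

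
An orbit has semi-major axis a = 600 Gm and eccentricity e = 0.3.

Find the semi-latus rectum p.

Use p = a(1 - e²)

Convert to SI: a = 600 Gm = 6e+11 m.
p = a (1 − e²).
p = 6e+11 · (1 − (0.3)²) = 6e+11 · 0.91 ≈ 5.46e+11 m = 546 Gm.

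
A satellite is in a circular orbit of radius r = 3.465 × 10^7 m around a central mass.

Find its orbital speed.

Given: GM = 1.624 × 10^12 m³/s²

For a circular orbit, gravity supplies the centripetal force, so v = √(GM / r).
v = √(1.624e+12 / 3.465e+07) m/s ≈ 216.5 m/s = 216.5 m/s.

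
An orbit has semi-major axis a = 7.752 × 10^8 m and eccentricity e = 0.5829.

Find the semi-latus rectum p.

p = a (1 − e²).
p = 7.752e+08 · (1 − (0.5829)²) = 7.752e+08 · 0.660228 ≈ 5.118e+08 m = 5.118 × 10^8 m.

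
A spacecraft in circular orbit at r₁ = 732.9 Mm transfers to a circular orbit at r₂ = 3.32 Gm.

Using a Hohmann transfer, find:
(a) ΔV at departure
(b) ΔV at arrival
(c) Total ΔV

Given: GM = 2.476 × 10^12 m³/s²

Convert to SI: r₁ = 732.9 Mm = 7.329e+08 m; r₂ = 3.32 Gm = 3.32e+09 m.
Transfer semi-major axis: a_t = (r₁ + r₂)/2 = (7.329e+08 + 3.32e+09)/2 = 2.02645e+09 m.
Circular speeds: v₁ = √(GM/r₁) = 58.1237 m/s, v₂ = √(GM/r₂) = 27.309 m/s.
Transfer speeds (vis-viva v² = GM(2/r − 1/a_t)): v₁ᵗ = 74.3968 m/s, v₂ᵗ = 16.4233 m/s.
(a) ΔV₁ = |v₁ᵗ − v₁| ≈ 16.27 m/s = 16.27 m/s.
(b) ΔV₂ = |v₂ − v₂ᵗ| ≈ 10.89 m/s = 10.89 m/s.
(c) ΔV_total = ΔV₁ + ΔV₂ ≈ 27.16 m/s = 27.16 m/s.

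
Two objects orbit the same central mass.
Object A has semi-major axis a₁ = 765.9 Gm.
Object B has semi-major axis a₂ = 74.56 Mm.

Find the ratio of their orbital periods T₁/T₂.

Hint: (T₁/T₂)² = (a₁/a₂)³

Convert to SI: a₁ = 765.9 Gm = 7.659e+11 m; a₂ = 74.56 Mm = 7.456e+07 m.
From Kepler's third law, (T₁/T₂)² = (a₁/a₂)³, so T₁/T₂ = (a₁/a₂)^(3/2).
a₁/a₂ = 7.659e+11 / 7.456e+07 = 10272.3.
T₁/T₂ = (10272.3)^(3/2) ≈ 1.041e+06.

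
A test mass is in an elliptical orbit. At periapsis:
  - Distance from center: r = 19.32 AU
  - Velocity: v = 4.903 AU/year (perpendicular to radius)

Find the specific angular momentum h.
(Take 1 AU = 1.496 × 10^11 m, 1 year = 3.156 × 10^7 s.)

Convert to SI: r = 19.32 AU = 2.89027e+12 m; v = 4.903 AU/year = 23241.1 m/s.
With v perpendicular to r, h = r · v.
h = 2.89027e+12 · 23241.1 m²/s ≈ 6.717e+16 m²/s.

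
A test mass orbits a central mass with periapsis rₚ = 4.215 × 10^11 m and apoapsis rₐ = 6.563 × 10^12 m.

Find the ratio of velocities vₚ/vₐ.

Conservation of angular momentum gives rₚvₚ = rₐvₐ, so vₚ/vₐ = rₐ/rₚ.
vₚ/vₐ = 6.563e+12 / 4.215e+11 ≈ 15.57.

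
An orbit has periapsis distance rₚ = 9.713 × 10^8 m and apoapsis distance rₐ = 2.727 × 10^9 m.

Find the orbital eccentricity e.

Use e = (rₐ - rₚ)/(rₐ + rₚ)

e = (rₐ − rₚ) / (rₐ + rₚ).
e = (2.727e+09 − 9.713e+08) / (2.727e+09 + 9.713e+08) = 1.7557e+09 / 3.6983e+09 ≈ 0.4747.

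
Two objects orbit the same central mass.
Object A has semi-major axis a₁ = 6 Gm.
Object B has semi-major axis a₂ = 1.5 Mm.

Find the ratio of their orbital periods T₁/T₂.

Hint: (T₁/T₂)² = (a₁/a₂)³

Convert to SI: a₁ = 6 Gm = 6e+09 m; a₂ = 1.5 Mm = 1.5e+06 m.
From Kepler's third law, (T₁/T₂)² = (a₁/a₂)³, so T₁/T₂ = (a₁/a₂)^(3/2).
a₁/a₂ = 6e+09 / 1.5e+06 = 4000.
T₁/T₂ = (4000)^(3/2) ≈ 2.53e+05.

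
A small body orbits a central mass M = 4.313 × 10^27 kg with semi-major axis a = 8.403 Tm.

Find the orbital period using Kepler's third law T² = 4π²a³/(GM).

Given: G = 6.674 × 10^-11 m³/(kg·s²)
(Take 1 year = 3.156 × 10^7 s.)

Convert to SI: a = 8.403 Tm = 8.403e+12 m.
GM = G · M = 6.674e-11 · 4.313e+27 = 2.8785e+17 m³/s².
Kepler's third law: T = 2π √(a³ / GM).
Substituting a = 8.403e+12 m and GM = 2.8785e+17 m³/s²:
T = 2π √((8.403e+12)³ / 2.8785e+17) s
T ≈ 2.853e+11 s = 9039 years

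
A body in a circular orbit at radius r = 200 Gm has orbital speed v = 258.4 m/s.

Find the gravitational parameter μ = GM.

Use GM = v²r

Convert to SI: r = 200 Gm = 2e+11 m.
For a circular orbit v² = GM/r, so GM = v² · r.
GM = (258.4)² · 2e+11 m³/s² ≈ 1.335e+16 m³/s² = 1.335 × 10^16 m³/s².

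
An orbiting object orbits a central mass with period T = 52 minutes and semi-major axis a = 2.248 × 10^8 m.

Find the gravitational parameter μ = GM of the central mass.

Convert to SI: T = 52 minutes = 3120 s.
GM = 4π² · a³ / T².
GM = 4π² · (2.248e+08)³ / (3120)² m³/s² ≈ 4.607e+19 m³/s² = 4.607 × 10^19 m³/s².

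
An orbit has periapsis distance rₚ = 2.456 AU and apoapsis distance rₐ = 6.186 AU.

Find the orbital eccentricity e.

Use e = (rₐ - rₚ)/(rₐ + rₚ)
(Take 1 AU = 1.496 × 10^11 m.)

Convert to SI: rₚ = 2.456 AU = 3.67418e+11 m; rₐ = 6.186 AU = 9.25426e+11 m.
e = (rₐ − rₚ) / (rₐ + rₚ).
e = (9.25426e+11 − 3.67418e+11) / (9.25426e+11 + 3.67418e+11) = 5.58008e+11 / 1.29284e+12 ≈ 0.4316.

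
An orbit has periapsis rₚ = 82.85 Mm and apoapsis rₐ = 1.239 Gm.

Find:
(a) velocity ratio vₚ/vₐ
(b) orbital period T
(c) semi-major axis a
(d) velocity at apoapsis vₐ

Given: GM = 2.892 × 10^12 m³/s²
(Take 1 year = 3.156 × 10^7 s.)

Convert to SI: rₚ = 82.85 Mm = 8.285e+07 m; rₐ = 1.239 Gm = 1.239e+09 m.
(a) Conservation of angular momentum (rₚvₚ = rₐvₐ) gives vₚ/vₐ = rₐ/rₚ = 1.239e+09/8.285e+07 ≈ 14.95
(b) With a = (rₚ + rₐ)/2 = 6.60925e+08 m, T = 2π √(a³/GM) = 2π √((6.60925e+08)³/2.892e+12) s ≈ 6.278e+07 s
(c) a = (rₚ + rₐ)/2 = (8.285e+07 + 1.239e+09)/2 ≈ 6.609e+08 m
(d) With a = (rₚ + rₐ)/2 = 6.60925e+08 m, vₐ = √(GM (2/rₐ − 1/a)) = √(2.892e+12 · (2/1.239e+09 − 1/6.60925e+08)) m/s ≈ 17.11 m/s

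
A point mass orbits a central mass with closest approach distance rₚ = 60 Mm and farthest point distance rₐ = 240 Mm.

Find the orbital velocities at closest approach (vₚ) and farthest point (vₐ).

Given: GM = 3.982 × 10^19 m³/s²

Convert to SI: rₚ = 60 Mm = 6e+07 m; rₐ = 240 Mm = 2.4e+08 m.
Use the vis-viva equation v² = GM(2/r − 1/a) with a = (rₚ + rₐ)/2 = (6e+07 + 2.4e+08)/2 = 1.5e+08 m.
vₚ = √(GM · (2/rₚ − 1/a)) = √(3.982e+19 · (2/6e+07 − 1/1.5e+08)) m/s ≈ 1.03e+06 m/s = 1030 km/s.
vₐ = √(GM · (2/rₐ − 1/a)) = √(3.982e+19 · (2/2.4e+08 − 1/1.5e+08)) m/s ≈ 2.576e+05 m/s = 257.6 km/s.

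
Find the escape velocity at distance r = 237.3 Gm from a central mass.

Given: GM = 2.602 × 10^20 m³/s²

Convert to SI: r = 237.3 Gm = 2.373e+11 m.
Escape velocity comes from setting total energy to zero: ½v² − GM/r = 0 ⇒ v_esc = √(2GM / r).
v_esc = √(2 · 2.602e+20 / 2.373e+11) m/s ≈ 4.683e+04 m/s = 46.83 km/s.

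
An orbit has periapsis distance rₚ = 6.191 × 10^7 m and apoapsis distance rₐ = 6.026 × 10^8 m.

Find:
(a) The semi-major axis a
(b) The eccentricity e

(a) a = (rₚ + rₐ) / 2 = (6.191e+07 + 6.026e+08) / 2 ≈ 3.323e+08 m = 3.323 × 10^8 m.
(b) e = (rₐ − rₚ) / (rₐ + rₚ) = (6.026e+08 − 6.191e+07) / (6.026e+08 + 6.191e+07) ≈ 0.8137.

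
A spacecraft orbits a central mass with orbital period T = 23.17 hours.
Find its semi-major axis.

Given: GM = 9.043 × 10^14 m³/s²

Convert to SI: T = 23.17 hours = 83412 s.
Invert Kepler's third law: a = (GM · T² / (4π²))^(1/3).
Substituting T = 83412 s and GM = 9.043e+14 m³/s²:
a = (9.043e+14 · (83412)² / (4π²))^(1/3) m
a ≈ 5.422e+07 m = 54.22 Mm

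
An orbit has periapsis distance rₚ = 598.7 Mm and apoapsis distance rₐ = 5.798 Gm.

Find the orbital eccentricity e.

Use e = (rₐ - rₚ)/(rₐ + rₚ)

Convert to SI: rₚ = 598.7 Mm = 5.987e+08 m; rₐ = 5.798 Gm = 5.798e+09 m.
e = (rₐ − rₚ) / (rₐ + rₚ).
e = (5.798e+09 − 5.987e+08) / (5.798e+09 + 5.987e+08) = 5.1993e+09 / 6.3967e+09 ≈ 0.8128.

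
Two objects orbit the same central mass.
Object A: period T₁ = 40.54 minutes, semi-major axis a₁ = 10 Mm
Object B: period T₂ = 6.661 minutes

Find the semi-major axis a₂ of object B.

Convert to SI: T₁ = 40.54 minutes = 2432.4 s; a₁ = 10 Mm = 1e+07 m; T₂ = 6.661 minutes = 399.66 s.
Kepler's third law: (T₁/T₂)² = (a₁/a₂)³ ⇒ a₂ = a₁ · (T₂/T₁)^(2/3).
T₂/T₁ = 399.66 / 2432.4 = 0.164307.
a₂ = 1e+07 · (0.164307)^(2/3) m ≈ 3e+06 m = 3 Mm.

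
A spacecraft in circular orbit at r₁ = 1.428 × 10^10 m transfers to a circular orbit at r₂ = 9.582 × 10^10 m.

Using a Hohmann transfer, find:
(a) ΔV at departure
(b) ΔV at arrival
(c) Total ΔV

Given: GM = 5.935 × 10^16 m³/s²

Transfer semi-major axis: a_t = (r₁ + r₂)/2 = (1.428e+10 + 9.582e+10)/2 = 5.505e+10 m.
Circular speeds: v₁ = √(GM/r₁) = 2038.67 m/s, v₂ = √(GM/r₂) = 787.014 m/s.
Transfer speeds (vis-viva v² = GM(2/r − 1/a_t)): v₁ᵗ = 2689.65 m/s, v₂ᵗ = 400.837 m/s.
(a) ΔV₁ = |v₁ᵗ − v₁| ≈ 651 m/s = 651 m/s.
(b) ΔV₂ = |v₂ − v₂ᵗ| ≈ 386.2 m/s = 386.2 m/s.
(c) ΔV_total = ΔV₁ + ΔV₂ ≈ 1037 m/s = 1.037 km/s.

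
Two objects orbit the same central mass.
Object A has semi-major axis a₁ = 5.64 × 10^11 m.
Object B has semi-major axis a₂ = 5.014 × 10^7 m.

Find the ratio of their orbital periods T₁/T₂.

From Kepler's third law, (T₁/T₂)² = (a₁/a₂)³, so T₁/T₂ = (a₁/a₂)^(3/2).
a₁/a₂ = 5.64e+11 / 5.014e+07 = 11248.5.
T₁/T₂ = (11248.5)^(3/2) ≈ 1.193e+06.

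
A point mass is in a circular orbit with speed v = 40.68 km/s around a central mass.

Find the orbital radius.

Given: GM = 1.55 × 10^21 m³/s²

Convert to SI: v = 40.68 km/s = 40680 m/s.
For a circular orbit, v² = GM / r, so r = GM / v².
r = 1.55e+21 / (40680)² m ≈ 9.366e+11 m = 936.6 Gm.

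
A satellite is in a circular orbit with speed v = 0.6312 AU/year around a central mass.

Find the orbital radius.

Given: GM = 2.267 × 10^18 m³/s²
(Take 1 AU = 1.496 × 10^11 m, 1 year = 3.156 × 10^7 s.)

Convert to SI: v = 0.6312 AU/year = 2992 m/s.
For a circular orbit, v² = GM / r, so r = GM / v².
r = 2.267e+18 / (2992)² m ≈ 2.532e+11 m = 1.693 AU.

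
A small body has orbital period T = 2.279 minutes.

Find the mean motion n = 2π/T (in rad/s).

Convert to SI: T = 2.279 minutes = 136.74 s.
n = 2π / T.
n = 2π / 136.74 s ≈ 0.04595 rad/s.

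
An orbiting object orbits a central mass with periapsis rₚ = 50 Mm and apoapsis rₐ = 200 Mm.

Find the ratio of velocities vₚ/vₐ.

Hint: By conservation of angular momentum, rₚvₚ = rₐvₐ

Convert to SI: rₚ = 50 Mm = 5e+07 m; rₐ = 200 Mm = 2e+08 m.
Conservation of angular momentum gives rₚvₚ = rₐvₐ, so vₚ/vₐ = rₐ/rₚ.
vₚ/vₐ = 2e+08 / 5e+07 ≈ 4.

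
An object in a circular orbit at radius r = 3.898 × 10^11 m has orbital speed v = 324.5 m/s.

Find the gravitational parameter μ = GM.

For a circular orbit v² = GM/r, so GM = v² · r.
GM = (324.5)² · 3.898e+11 m³/s² ≈ 4.105e+16 m³/s² = 4.105 × 10^16 m³/s².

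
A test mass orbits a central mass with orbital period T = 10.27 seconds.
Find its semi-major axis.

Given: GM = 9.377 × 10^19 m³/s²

Invert Kepler's third law: a = (GM · T² / (4π²))^(1/3).
Substituting T = 10.27 s and GM = 9.377e+19 m³/s²:
a = (9.377e+19 · (10.27)² / (4π²))^(1/3) m
a ≈ 6.304e+06 m = 6.304 Mm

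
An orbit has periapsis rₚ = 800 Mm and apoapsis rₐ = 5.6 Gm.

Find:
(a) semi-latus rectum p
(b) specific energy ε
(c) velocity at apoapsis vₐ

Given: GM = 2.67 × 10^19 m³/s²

Convert to SI: rₚ = 800 Mm = 8e+08 m; rₐ = 5.6 Gm = 5.6e+09 m.
(a) From a = (rₚ + rₐ)/2 = 3.2e+09 m and e = (rₐ − rₚ)/(rₐ + rₚ) = 0.75, p = a(1 − e²) = 3.2e+09 · (1 − (0.75)²) ≈ 1.4e+09 m
(b) With a = (rₚ + rₐ)/2 = 3.2e+09 m, ε = −GM/(2a) = −2.67e+19/(2 · 3.2e+09) J/kg ≈ -4.172e+09 J/kg
(c) With a = (rₚ + rₐ)/2 = 3.2e+09 m, vₐ = √(GM (2/rₐ − 1/a)) = √(2.67e+19 · (2/5.6e+09 − 1/3.2e+09)) m/s ≈ 3.452e+04 m/s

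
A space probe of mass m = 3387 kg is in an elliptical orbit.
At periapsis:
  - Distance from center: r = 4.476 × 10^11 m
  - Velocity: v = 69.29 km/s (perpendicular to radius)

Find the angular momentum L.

Convert to SI: v = 69.29 km/s = 69290 m/s.
Since v is perpendicular to r, L = m · v · r.
L = 3387 · 69290 · 4.476e+11 kg·m²/s ≈ 1.05e+20 kg·m²/s.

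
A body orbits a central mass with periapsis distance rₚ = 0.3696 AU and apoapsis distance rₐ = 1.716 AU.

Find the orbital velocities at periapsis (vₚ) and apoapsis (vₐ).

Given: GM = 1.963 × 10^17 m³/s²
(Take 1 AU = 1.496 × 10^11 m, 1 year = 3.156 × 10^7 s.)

Convert to SI: rₚ = 0.3696 AU = 5.52922e+10 m; rₐ = 1.716 AU = 2.56714e+11 m.
Use the vis-viva equation v² = GM(2/r − 1/a) with a = (rₚ + rₐ)/2 = (5.52922e+10 + 2.56714e+11)/2 = 1.56003e+11 m.
vₚ = √(GM · (2/rₚ − 1/a)) = √(1.963e+17 · (2/5.52922e+10 − 1/1.56003e+11)) m/s ≈ 2417 m/s = 0.5099 AU/year.
vₐ = √(GM · (2/rₐ − 1/a)) = √(1.963e+17 · (2/2.56714e+11 − 1/1.56003e+11)) m/s ≈ 520.6 m/s = 0.1098 AU/year.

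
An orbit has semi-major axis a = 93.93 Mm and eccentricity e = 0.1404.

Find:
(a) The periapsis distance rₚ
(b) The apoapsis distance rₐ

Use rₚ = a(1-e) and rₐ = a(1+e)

Convert to SI: a = 93.93 Mm = 9.393e+07 m.
(a) rₚ = a(1 − e) = 9.393e+07 · (1 − 0.1404) = 9.393e+07 · 0.8596 ≈ 8.074e+07 m = 80.74 Mm.
(b) rₐ = a(1 + e) = 9.393e+07 · (1 + 0.1404) = 9.393e+07 · 1.1404 ≈ 1.071e+08 m = 107.1 Mm.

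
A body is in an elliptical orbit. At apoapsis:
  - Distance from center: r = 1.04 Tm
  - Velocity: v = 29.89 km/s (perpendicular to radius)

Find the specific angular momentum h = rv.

Convert to SI: r = 1.04 Tm = 1.04e+12 m; v = 29.89 km/s = 29890 m/s.
With v perpendicular to r, h = r · v.
h = 1.04e+12 · 29890 m²/s ≈ 3.109e+16 m²/s.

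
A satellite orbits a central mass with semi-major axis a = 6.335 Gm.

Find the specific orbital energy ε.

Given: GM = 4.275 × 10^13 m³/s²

Convert to SI: a = 6.335 Gm = 6.335e+09 m.
ε = −GM / (2a).
ε = −4.275e+13 / (2 · 6.335e+09) J/kg ≈ -3374 J/kg = -3.374 kJ/kg.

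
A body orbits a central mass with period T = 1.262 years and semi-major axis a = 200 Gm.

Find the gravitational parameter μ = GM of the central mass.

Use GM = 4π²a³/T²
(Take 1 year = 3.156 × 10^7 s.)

Convert to SI: T = 1.262 years = 3.98287e+07 s; a = 200 Gm = 2e+11 m.
GM = 4π² · a³ / T².
GM = 4π² · (2e+11)³ / (3.98287e+07)² m³/s² ≈ 1.991e+20 m³/s² = 1.991 × 10^20 m³/s².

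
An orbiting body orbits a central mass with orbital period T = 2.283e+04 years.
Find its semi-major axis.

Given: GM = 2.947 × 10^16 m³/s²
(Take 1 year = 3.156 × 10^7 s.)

Convert to SI: T = 2.283e+04 years = 7.20515e+11 s.
Invert Kepler's third law: a = (GM · T² / (4π²))^(1/3).
Substituting T = 7.20515e+11 s and GM = 2.947e+16 m³/s²:
a = (2.947e+16 · (7.20515e+11)² / (4π²))^(1/3) m
a ≈ 7.291e+12 m = 7.291 Tm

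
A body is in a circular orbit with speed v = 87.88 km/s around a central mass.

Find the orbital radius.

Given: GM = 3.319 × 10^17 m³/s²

Convert to SI: v = 87.88 km/s = 87880 m/s.
For a circular orbit, v² = GM / r, so r = GM / v².
r = 3.319e+17 / (87880)² m ≈ 4.298e+07 m = 42.98 Mm.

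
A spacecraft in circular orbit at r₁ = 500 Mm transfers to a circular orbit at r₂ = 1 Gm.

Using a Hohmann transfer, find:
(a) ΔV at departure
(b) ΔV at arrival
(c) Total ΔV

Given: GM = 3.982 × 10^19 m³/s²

Convert to SI: r₁ = 500 Mm = 5e+08 m; r₂ = 1 Gm = 1e+09 m.
Transfer semi-major axis: a_t = (r₁ + r₂)/2 = (5e+08 + 1e+09)/2 = 7.5e+08 m.
Circular speeds: v₁ = √(GM/r₁) = 282206 m/s, v₂ = √(GM/r₂) = 199549 m/s.
Transfer speeds (vis-viva v² = GM(2/r − 1/a_t)): v₁ᵗ = 325863 m/s, v₂ᵗ = 162931 m/s.
(a) ΔV₁ = |v₁ᵗ − v₁| ≈ 4.366e+04 m/s = 43.66 km/s.
(b) ΔV₂ = |v₂ − v₂ᵗ| ≈ 3.662e+04 m/s = 36.62 km/s.
(c) ΔV_total = ΔV₁ + ΔV₂ ≈ 8.028e+04 m/s = 80.28 km/s.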